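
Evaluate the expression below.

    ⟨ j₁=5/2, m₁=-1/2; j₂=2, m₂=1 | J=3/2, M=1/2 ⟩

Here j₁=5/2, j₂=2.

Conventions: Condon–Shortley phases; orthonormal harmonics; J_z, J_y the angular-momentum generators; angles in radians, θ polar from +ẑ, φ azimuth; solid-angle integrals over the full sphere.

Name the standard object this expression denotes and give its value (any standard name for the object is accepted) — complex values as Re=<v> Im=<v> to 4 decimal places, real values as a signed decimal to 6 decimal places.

This is a Clebsch–Gordan (vector-coupling) coefficient.
j₁+j₂−J=3  J+j₁−j₂=2  J−j₁+j₂=1  j₁+j₂+J+1=7
(j₁±m₁, j₂±m₂, J±M) = (2,3,3,1,2,1)
P² = 48/35
sum k=2..3:
  [2] +1/2 = 1/2
  [3] −1/12 = -1/12
S = 5/12
C² = P²·S² = 5/21 ; C = +0.487950

Clebsch–Gordan coefficient, +√(5/21) ≈ +0.487950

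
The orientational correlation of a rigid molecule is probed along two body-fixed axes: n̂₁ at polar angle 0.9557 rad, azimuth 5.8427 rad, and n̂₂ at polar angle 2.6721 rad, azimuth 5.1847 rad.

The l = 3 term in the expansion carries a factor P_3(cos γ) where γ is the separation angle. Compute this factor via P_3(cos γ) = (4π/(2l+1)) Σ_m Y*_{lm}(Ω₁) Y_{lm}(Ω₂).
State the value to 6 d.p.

0.305916

Expand P_3 via completeness: Σ_{m} conj(Y_{3,m}) at Ω₁ times Y_{3,m} at Ω₂ —
  term(m=-3) = -0.00345 + 0.00808j   from Y*(Ω₁)=0.05609 - 0.22026j, Y(Ω₂)=-0.03818 - 0.00592j
  term(m=-2) = -0.01850 - 0.07102j   from Y*(Ω₁)=0.25034 - 0.30342j, Y(Ω₂)=0.10933 - 0.15117j
  term(m=-1) = 0.06043 + 0.04671j   from Y*(Ω₁)=0.15874 - 0.07482j, Y(Ω₂)=0.19800 + 0.38757j
  term(m=+0) = 0.09343 + 0.00000j   from Y*(Ω₁)=-0.28750 + 0.00000j, Y(Ω₂)=-0.32498 + 0.00000j
  term(m=+1) = 0.06043 - 0.04671j   from Y*(Ω₁)=-0.15874 - 0.07482j, Y(Ω₂)=-0.19800 + 0.38757j
  term(m=+2) = -0.01850 + 0.07102j   from Y*(Ω₁)=0.25034 + 0.30342j, Y(Ω₂)=0.10933 + 0.15117j
  term(m=+3) = -0.00345 - 0.00808j   from Y*(Ω₁)=-0.05609 - 0.22026j, Y(Ω₂)=0.03818 - 0.00592j
Total Σ_m = 0.17041 + 0.00000j. Multiply by 1.795196: 0.30592 + 0.00000j. P_3(cos γ) = 0.305916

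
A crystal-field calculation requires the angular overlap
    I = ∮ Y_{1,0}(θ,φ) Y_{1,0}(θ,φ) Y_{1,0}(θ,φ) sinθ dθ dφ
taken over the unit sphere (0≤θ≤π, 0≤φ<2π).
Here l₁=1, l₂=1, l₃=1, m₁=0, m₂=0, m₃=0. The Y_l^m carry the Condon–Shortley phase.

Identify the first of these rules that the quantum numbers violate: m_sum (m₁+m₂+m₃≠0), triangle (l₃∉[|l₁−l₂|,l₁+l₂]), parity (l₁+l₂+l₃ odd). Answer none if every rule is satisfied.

parity

Σmᵢ = 0  ✓
l₃∈[|l₁−l₂|,l₁+l₂]=[0,2], have l₃=1  ✓
Σlᵢ = 3 ⇒ odd  ✗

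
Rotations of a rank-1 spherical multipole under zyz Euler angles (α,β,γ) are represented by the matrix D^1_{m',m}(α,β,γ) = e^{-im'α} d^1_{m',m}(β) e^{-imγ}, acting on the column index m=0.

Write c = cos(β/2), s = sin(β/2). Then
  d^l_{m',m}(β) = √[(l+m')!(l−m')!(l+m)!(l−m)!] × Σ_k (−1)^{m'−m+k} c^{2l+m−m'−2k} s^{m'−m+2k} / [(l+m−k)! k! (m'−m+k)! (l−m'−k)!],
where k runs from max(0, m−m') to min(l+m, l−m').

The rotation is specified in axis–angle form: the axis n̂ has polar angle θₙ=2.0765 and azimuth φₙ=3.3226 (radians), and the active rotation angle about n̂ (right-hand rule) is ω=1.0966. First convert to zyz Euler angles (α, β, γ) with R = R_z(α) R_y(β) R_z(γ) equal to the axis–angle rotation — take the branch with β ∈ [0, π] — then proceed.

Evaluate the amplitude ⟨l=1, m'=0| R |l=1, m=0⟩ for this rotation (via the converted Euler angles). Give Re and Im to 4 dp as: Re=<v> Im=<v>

Re=0.5841 Im=0.0000

Axis–angle → zyz. n̂ = (sinθₙcosφₙ, sinθₙsinφₙ, cosθₙ) = (-0.860542, -0.157488, -0.484423), ω = 1.0966.
R = I cosω + sinω [n̂]ₓ + (1−cosω) n̂n̂ᵀ gives
  R = [+0.859011, +0.504613, +0.086404; -0.357331, +0.470101, +0.807044; +0.366626, -0.724135, +0.584135]
β = atan2(√(R₁₃²+R₂₃²), R₃₃) = 0.946982; α = atan2(R₂₃, R₁₃) mod 2π = 1.464140; γ = atan2(R₃₂, −R₃₁) mod 2π = 4.243718
First d^1_{0,0}(β=0.9470), then the phase factors e^{-i(0)α} and e^{-i(0)γ}:
With c≡cos(β/2)=0.889982 and s≡sin(β/2)=0.455996, N=[1·1·1·1]^{1/2}=1.000000
The bounds max(0,m−m')=0 and min(l+m,l−m')=1 give 2 terms
  k=0: (−1)^0·1.0000/(1)·0.8900^2·0.4560^0 = +0.792068
  k=1: (−1)^1·1.0000/(1)·0.8900^0·0.4560^2 = -0.207932
d^1_{0,0}(0.9470) = +0.792068 -0.207932 = +0.584135
D = (+1.000000+0.000000i)·(+0.584135)·(+1.000000+0.000000i) = +0.584135+0.000000i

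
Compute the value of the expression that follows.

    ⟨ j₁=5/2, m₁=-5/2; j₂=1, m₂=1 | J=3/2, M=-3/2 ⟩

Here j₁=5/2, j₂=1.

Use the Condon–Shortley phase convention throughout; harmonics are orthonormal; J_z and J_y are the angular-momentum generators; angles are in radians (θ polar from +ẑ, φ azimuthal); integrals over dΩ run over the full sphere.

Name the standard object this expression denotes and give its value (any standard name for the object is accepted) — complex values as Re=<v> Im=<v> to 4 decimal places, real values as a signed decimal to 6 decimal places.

Clebsch–Gordan coefficient, +√(2/3) ≈ +0.816497

This is a Clebsch–Gordan (vector-coupling) coefficient.
j₁+j₂−J=2  J+j₁−j₂=3  J−j₁+j₂=0  j₁+j₂+J+1=6
(j₁±m₁, j₂±m₂, J±M) = (0,5,2,0,0,3)
P² = 96
sum k=2..2:
  [2] +1/12 = 1/12
S = 1/12
C² = P²·S² = 2/3 ; C = +0.816497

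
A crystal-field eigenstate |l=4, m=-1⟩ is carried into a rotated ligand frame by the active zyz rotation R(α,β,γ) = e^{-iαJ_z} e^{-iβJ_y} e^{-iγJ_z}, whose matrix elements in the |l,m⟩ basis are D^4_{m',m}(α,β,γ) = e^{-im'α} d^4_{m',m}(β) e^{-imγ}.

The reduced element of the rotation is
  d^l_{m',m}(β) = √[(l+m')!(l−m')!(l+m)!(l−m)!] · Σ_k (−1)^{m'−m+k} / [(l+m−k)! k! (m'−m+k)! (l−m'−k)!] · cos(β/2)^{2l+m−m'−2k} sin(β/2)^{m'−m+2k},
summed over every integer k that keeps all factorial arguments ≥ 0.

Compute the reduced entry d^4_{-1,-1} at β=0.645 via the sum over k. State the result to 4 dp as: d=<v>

d^4_{-1,-1}(β=0.6450) via the finite sum:
c=cos(0.645000/2)=0.948446, s=sin(0.645000/2)=0.316939; N=√[6·120·6·120]=720.000000
The bounds max(0,m−m')=0 and min(l+m,l−m')=3 give 4 terms
  k=0: (−1)^0·720.0000/(720)·0.9484^8·0.3169^0 = +0.654788
  k=1: (−1)^1·720.0000/(48)·0.9484^6·0.3169^2 = -1.096775
  k=2: (−1)^2·720.0000/(24)·0.9484^4·0.3169^4 = +0.244947
  k=3: (−1)^3·720.0000/(72)·0.9484^2·0.3169^6 = -0.009118
d^4_{-1,-1}(0.6450) = +0.654788 -1.096775 +0.244947 -0.009118 = -0.206157

d=-0.2062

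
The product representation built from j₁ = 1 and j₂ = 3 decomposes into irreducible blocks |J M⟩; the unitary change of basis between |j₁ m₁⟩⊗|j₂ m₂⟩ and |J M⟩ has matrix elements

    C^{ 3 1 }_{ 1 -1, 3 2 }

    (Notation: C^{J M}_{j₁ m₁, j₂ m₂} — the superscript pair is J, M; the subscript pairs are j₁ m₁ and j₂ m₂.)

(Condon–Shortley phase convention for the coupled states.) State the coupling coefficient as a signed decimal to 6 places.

-0.645497

triangle: 1!*1!*5!/8! = 120/40320
(j±m)!: 0!*2!*5!*1!*4!*2! = 11520
prefactor² = (2J+1)*Δ*N² = 240
  k=1: −1/(1!*0!*1!*4!*0!*1!) = -1/24
Σ = -1/24  ⇒  CG² = 240*(-1/24)² = 5/12
CG = −√(5/12) = -0.645497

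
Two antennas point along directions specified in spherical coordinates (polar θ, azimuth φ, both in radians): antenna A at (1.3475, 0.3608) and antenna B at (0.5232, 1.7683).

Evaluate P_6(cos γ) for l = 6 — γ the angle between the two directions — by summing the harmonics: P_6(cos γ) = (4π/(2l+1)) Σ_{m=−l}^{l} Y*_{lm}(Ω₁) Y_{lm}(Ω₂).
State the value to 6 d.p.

Addition theorem: P_6(cos γ) = (4π/13) Σ_m Y*_{lm}(Ω₁) Y_{lm}(Ω₂), m = −6…6:
  term(m=-6) = -0.00174 - 0.00259j   from Y*(Ω₁)=-0.23252 + 0.34428j, Y(Ω₂)=-0.00283 + 0.00696j
  term(m=-5) = 0.01075 - 0.01010j   from Y*(Ω₁)=-0.07552 + 0.31796j, Y(Ω₂)=-0.03768 - 0.02486j
  term(m=-4) = -0.01904 - 0.01457j   from Y*(Ω₁)=-0.01891 - 0.14740j, Y(Ω₂)=0.11353 - 0.11459j
  term(m=-3) = 0.05727 - 0.10740j   from Y*(Ω₁)=-0.15444 - 0.29067j, Y(Ω₂)=0.20651 + 0.30676j
  term(m=-2) = -0.02849 - 0.00965j   from Y*(Ω₁)=0.04573 + 0.04024j, Y(Ω₂)=-0.45581 + 0.19004j
  term(m=-1) = 0.00995 - 0.06039j   from Y*(Ω₁)=0.30034 + 0.11332j, Y(Ω₂)=-0.03741 - 0.18695j
  term(m=+0) = 0.01404 + 0.00000j   from Y*(Ω₁)=-0.03695 + 0.00000j, Y(Ω₂)=-0.37993 + 0.00000j
  term(m=+1) = 0.00995 + 0.06039j   from Y*(Ω₁)=-0.30034 + 0.11332j, Y(Ω₂)=0.03741 - 0.18695j
  term(m=+2) = -0.02849 + 0.00965j   from Y*(Ω₁)=0.04573 - 0.04024j, Y(Ω₂)=-0.45581 - 0.19004j
  term(m=+3) = 0.05727 + 0.10740j   from Y*(Ω₁)=0.15444 - 0.29067j, Y(Ω₂)=-0.20651 + 0.30676j
  term(m=+4) = -0.01904 + 0.01457j   from Y*(Ω₁)=-0.01891 + 0.14740j, Y(Ω₂)=0.11353 + 0.11459j
  term(m=+5) = 0.01075 + 0.01010j   from Y*(Ω₁)=0.07552 + 0.31796j, Y(Ω₂)=0.03768 - 0.02486j
  term(m=+6) = -0.00174 + 0.00259j   from Y*(Ω₁)=-0.23252 - 0.34428j, Y(Ω₂)=-0.00283 - 0.00696j
Accumulated sum 0.07145 + 0.00000j; after 4π/(2l+1) scaling, 0.06906 + 0.00000j ⇒ P_6 = 0.069062

0.069062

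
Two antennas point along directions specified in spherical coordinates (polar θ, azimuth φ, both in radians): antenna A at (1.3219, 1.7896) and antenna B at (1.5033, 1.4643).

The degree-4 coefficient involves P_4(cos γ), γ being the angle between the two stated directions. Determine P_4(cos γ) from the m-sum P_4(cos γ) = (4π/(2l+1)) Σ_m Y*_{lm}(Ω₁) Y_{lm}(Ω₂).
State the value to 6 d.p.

0.424953

Expand P_4 via completeness: Σ_{m} conj(Y_{4,m}) at Ω₁ times Y_{4,m} at Ω₂ —
  m=-4: (0.250217, 0.299746) × (0.399327, 0.181203) = (0.045603, 0.165036)  (running Σ = (0.045603, 0.165036))
  m=-3: (0.171302, -0.222363) × (-0.026334, 0.079601) = (0.013189, 0.019491)  (running Σ = (0.058793, 0.184528))
  m=-2: (0.163720, 0.076598) × (0.315113, 0.068150) = (0.046370, 0.035295)  (running Σ = (0.105163, 0.219822))
  m=-1: (0.063136, -0.283929) × (-0.010044, 0.093955) = (0.026043, 0.008784)  (running Σ = (0.131205, 0.228606))
  m=0: (0.138416, -0.000000) × (0.302997, 0.000000) = (0.041940, 0.000000)  (running Σ = (0.173145, 0.228606))
  m=1: (-0.063136, -0.283929) × (0.010044, 0.093955) = (0.026043, -0.008784)  (running Σ = (0.199187, 0.219822))
  m=2: (0.163720, -0.076598) × (0.315113, -0.068150) = (0.046370, -0.035295)  (running Σ = (0.245558, 0.184528))
  m=3: (-0.171302, -0.222363) × (0.026334, 0.079601) = (0.013189, -0.019491)  (running Σ = (0.258747, 0.165036))
  m=4: (0.250217, -0.299746) × (0.399327, -0.181203) = (0.045603, -0.165036)  (running Σ = (0.304350, 0.000000))
Total Σ_m = (0.304350, 0.000000). Multiply by 1.396263: (0.424953, 0.000000). P_4(cos γ) = 0.424953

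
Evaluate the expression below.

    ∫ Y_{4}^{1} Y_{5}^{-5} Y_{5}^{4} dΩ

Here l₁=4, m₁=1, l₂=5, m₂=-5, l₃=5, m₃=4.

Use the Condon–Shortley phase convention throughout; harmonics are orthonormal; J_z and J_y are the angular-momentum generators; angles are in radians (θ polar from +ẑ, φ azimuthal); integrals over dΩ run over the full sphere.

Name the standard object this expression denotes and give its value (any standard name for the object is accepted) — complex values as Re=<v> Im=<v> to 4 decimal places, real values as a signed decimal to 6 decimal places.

Gaunt coefficient, +0.184127

This is a Gaunt coefficient — the integral of a triple product of spherical harmonics over the sphere.
Rules hold: Σm=0, L=14 even, 1≤5≤9.
N = 9·11·11 = 1089
Δ = 4!·4!·6!/15! = 1/3153150
Racah Σ t=0..4: t=0:+1/69120 t=1:−1/1728 t=2:+1/576 t=3:−1/1728 t=4:+1/69120 = 7/11520
⇒ 3j(4 5 5; 0 0 0)² = 2/143, sgn -1
Racah Σ t=0..0: t=0:+1/103680 = 1/103680
⇒ 3j(4 5 5; 1 -5 4)² = 4/143, sgn -1
4πI² = N·(3j₀)²·(3jₘ)² = 72/169
I = +1·√(0.426036/4π) = 0.18412721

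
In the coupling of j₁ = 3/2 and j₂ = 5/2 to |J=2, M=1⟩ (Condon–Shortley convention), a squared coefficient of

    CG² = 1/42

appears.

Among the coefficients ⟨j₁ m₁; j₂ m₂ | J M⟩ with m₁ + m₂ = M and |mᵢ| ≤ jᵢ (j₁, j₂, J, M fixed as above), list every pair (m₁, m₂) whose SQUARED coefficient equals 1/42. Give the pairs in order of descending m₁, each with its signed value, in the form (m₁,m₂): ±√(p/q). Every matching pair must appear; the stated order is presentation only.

Admissible pairs with m₁+m₂ = M = 1: (-3/2,5/2), (-1/2,3/2), (1/2,1/2), (3/2,-1/2)
  (m₁,m₂)=(3/2,-1/2): CG² = 9/28, CG = +√(9/28)
  (m₁,m₂)=(1/2,1/2): CG² = 25/84, CG = −√(25/84)
  (m₁,m₂)=(-1/2,3/2): CG² = 1/42, CG = +√(1/42)   ← matches the target
  (m₁,m₂)=(-3/2,5/2): CG² = 5/14, CG = +√(5/14)
Pairs with CG² = 1/42: (-1/2,3/2): +√(1/42)

(-1/2,3/2): +√(1/42)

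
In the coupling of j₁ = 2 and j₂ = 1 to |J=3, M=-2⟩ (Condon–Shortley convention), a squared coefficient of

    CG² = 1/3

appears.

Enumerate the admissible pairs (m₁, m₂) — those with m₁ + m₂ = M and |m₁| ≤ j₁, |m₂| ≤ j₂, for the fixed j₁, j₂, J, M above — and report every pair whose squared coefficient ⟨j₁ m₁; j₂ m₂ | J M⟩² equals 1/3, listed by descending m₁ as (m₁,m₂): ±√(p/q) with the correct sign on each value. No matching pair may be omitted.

(-2,0): +√(1/3)

Admissible pairs with m₁+m₂ = M = -2: (-2,0), (-1,-1)
  (m₁,m₂)=(-1,-1): CG² = 2/3, CG = +√(2/3)
  (m₁,m₂)=(-2,0): CG² = 1/3, CG = +√(1/3)   ← matches the target
Pairs with CG² = 1/3: (-2,0): +√(1/3)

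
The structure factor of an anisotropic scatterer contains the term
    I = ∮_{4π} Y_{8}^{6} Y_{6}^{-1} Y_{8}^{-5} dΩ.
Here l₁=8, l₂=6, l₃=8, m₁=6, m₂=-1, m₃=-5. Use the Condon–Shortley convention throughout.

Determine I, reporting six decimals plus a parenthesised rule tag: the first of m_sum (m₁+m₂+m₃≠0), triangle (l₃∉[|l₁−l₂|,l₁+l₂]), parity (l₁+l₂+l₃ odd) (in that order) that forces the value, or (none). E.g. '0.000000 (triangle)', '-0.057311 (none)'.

-0.128011 (none)

m-sum 0 ✓  L=22 even ✓  2≤8≤14 ✓
Π(2lᵢ+1) = 17×13×17 = 3757
triangle coeff Δ(8,6,8) = 1/13742520792
Σ_t [0,6]: t=0:+1/41803776000 t=1:−1/435456000 t=2:+1/39813120 t=3:−1/18662400 t=4:+1/39813120 t=5:−1/435456000 t=6:+1/41803776000 = -11/1393459200
(3j)²=600/96577 [(8 6 8; 0 0 0)], sign=-1
Σ_t [0,2]: t=0:+1/6967296000 t=1:−1/2090188800 t=2:+1/6270566400 = -11/62705664000
(3j)²=1573/178296 [(8 6 8; 6 -1 -5)], sign=+1
⇒ 4πI² = 39325/190969
I = (-1)√(39325/190969/(4π)) = -0.12801121
No selection rule forces the value: the integral is nonzero (none).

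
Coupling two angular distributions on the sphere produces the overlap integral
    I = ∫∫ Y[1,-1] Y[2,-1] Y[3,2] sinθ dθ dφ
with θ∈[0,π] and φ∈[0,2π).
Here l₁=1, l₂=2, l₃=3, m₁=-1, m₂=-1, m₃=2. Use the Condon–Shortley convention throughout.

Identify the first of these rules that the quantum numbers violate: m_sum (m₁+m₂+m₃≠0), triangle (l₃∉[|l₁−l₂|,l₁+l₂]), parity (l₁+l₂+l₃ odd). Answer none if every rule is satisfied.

azimuthal sum: -1 − 1 + 2 = 0  ✓
1 ≤ 3 ≤ 3 (triangle on l)  ✓
L = 1 + 2 + 3 = 6 (even)  ✓

none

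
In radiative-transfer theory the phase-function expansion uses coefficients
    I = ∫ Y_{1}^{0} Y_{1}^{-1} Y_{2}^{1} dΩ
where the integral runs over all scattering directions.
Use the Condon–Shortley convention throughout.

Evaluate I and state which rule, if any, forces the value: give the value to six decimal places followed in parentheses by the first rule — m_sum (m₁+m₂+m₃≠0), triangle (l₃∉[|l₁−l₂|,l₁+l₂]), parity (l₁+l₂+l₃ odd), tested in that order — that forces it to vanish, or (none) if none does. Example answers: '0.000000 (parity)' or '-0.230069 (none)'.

Checks pass: Σm=0; 4 even; l₃=2∈[0,2].
(2·1+1)(2·1+1)(2·2+1) = 45
Δ: 0! 2! 2! / 5! → 1/30
sum: t=0:+1/1 = 1/1
3j²(1 1 2; 0 0 0) = Δ·Π!·Σ² = 2/15  (sign +1)
sum: t=0:+1/2 = 1/2
3j²(1 1 2; 0 -1 1) = Δ·Π!·Σ² = 1/10  (sign -1)
combine: 4πI² = 45·2/15·1/10 = 3/5
take √, sign -1: I = -0.21850969
No selection rule forces the value: the integral is nonzero (none).

-0.218510 (none)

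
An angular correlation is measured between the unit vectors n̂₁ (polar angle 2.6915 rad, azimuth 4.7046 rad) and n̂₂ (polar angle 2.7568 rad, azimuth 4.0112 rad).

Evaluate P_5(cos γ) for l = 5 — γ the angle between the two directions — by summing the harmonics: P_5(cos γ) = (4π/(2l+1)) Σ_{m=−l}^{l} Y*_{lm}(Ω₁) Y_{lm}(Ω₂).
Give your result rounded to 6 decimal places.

0.481383

Term-by-term m-sum for l=5 (normalisation 4π/11 = 1.142397):
  term(m=-5) = (-0.000024, -0.000008)   from Y*(Ω₁)=(-0.000282, -0.007228), Y(Ω₂)=(0.001233, -0.003232)
  term(m=-4) = (-0.001193, 0.000460)   from Y*(Ω₁)=(-0.047318, 0.001475), Y(Ω₂)=(0.025490, -0.008926)
  term(m=-3) = (-0.010773, 0.019287)   from Y*(Ω₁)=(0.004191, 0.179311), Y(Ω₂)=(0.106101, 0.062562)
  term(m=-2) = (0.026421, 0.141969)   from Y*(Ω₁)=(0.413596, -0.006444), Y(Ω₂)=(0.058519, 0.344168)
  term(m=-1) = (0.198916, 0.165313)   from Y*(Ω₁)=(-0.003747, -0.481089), Y(Ω₂)=(-0.346821, 0.410769)
  term(m=+0) = (-0.005313, 0.000000)   from Y*(Ω₁)=(0.036033, -0.000000), Y(Ω₂)=(-0.147456, 0.000000)
  term(m=+1) = (0.198916, -0.165313)   from Y*(Ω₁)=(0.003747, -0.481089), Y(Ω₂)=(0.346821, 0.410769)
  term(m=+2) = (0.026421, -0.141969)   from Y*(Ω₁)=(0.413596, 0.006444), Y(Ω₂)=(0.058519, -0.344168)
  term(m=+3) = (-0.010773, -0.019287)   from Y*(Ω₁)=(-0.004191, 0.179311), Y(Ω₂)=(-0.106101, 0.062562)
  term(m=+4) = (-0.001193, -0.000460)   from Y*(Ω₁)=(-0.047318, -0.001475), Y(Ω₂)=(0.025490, 0.008926)
  term(m=+5) = (-0.000024, 0.000008)   from Y*(Ω₁)=(0.000282, -0.007228), Y(Ω₂)=(-0.001233, -0.003232)
Accumulated sum (0.421380, -0.000000); after 4π/(2l+1) scaling, (0.481383, -0.000000) ⇒ P_5 = 0.481383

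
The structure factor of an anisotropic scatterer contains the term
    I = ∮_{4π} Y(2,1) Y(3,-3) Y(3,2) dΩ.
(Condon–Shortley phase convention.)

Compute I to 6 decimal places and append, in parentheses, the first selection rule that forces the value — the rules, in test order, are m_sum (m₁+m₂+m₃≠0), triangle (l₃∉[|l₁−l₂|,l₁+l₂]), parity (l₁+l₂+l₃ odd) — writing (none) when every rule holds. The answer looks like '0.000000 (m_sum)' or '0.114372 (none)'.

Rules hold: Σm=0, L=8 even, 1≤3≤5.
N = 5·7·7 = 245
Δ = 2!·2!·4!/9! = 1/3780
Racah Σ t=0..2: t=0:+1/24 t=1:−1/4 t=2:+1/24 = -1/6
⇒ 3j(2 3 3; 0 0 0)² = 4/105, sgn +1
Racah Σ t=0..0: t=0:+1/48 = 1/48
⇒ 3j(2 3 3; 1 -3 2)² = 5/84, sgn -1
4πI² = N·(3j₀)²·(3jₘ)² = 5/9
I = -1·√(0.555556/4π) = -0.21026104
No selection rule forces the value: the integral is nonzero (none).

-0.210261 (none)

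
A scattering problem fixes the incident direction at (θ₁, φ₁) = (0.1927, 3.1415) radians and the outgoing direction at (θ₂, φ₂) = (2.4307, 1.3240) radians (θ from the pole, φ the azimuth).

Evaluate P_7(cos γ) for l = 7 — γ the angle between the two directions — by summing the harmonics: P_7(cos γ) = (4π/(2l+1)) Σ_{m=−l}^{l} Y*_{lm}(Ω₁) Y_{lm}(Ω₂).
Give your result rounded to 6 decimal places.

0.134968

Expand P_7 via completeness: Σ_{m} conj(Y_{7,m}) at Ω₁ times Y_{7,m} at Ω₂ —
  term(m=-7) = 0.00000 + 0.00000j   from Y*(Ω₁)=-0.00000 + 0.00000j, Y(Ω₂)=-0.02487 - 0.00393j
  term(m=-6) = 0.00000 + 0.00001j   from Y*(Ω₁)=0.00009 - 0.00000j, Y(Ω₂)=0.00984 + 0.10899j
  term(m=-5) = -0.00029 + 0.00010j   from Y*(Ω₁)=-0.00109 + 0.00000j, Y(Ω₂)=0.26483 - 0.09273j
  term(m=-4) = -0.00229 - 0.00346j   from Y*(Ω₁)=0.00923 - 0.00000j, Y(Ω₂)=-0.24803 - 0.37561j
  term(m=-3) = 0.01423 - 0.01559j   from Y*(Ω₁)=-0.05604 + 0.00002j, Y(Ω₂)=-0.25406 + 0.27803j
  term(m=-2) = -0.01058 - 0.00569j   from Y*(Ω₁)=0.23507 - 0.00004j, Y(Ω₂)=-0.04501 - 0.02422j
  term(m=-1) = 0.05801 - 0.23037j   from Y*(Ω₁)=-0.60184 + 0.00006j, Y(Ω₂)=-0.09643 + 0.38276j
  term(m=+0) = 0.04293 + 0.00000j   from Y*(Ω₁)=0.59352 + 0.00000j, Y(Ω₂)=0.07232 + 0.00000j
  term(m=+1) = 0.05801 + 0.23037j   from Y*(Ω₁)=0.60184 + 0.00006j, Y(Ω₂)=0.09643 + 0.38276j
  term(m=+2) = -0.01058 + 0.00569j   from Y*(Ω₁)=0.23507 + 0.00004j, Y(Ω₂)=-0.04501 + 0.02422j
  term(m=+3) = 0.01423 + 0.01559j   from Y*(Ω₁)=0.05604 + 0.00002j, Y(Ω₂)=0.25406 + 0.27803j
  term(m=+4) = -0.00229 + 0.00346j   from Y*(Ω₁)=0.00923 + 0.00000j, Y(Ω₂)=-0.24803 + 0.37561j
  term(m=+5) = -0.00029 - 0.00010j   from Y*(Ω₁)=0.00109 + 0.00000j, Y(Ω₂)=-0.26483 - 0.09273j
  term(m=+6) = 0.00000 - 0.00001j   from Y*(Ω₁)=0.00009 + 0.00000j, Y(Ω₂)=0.00984 - 0.10899j
  term(m=+7) = 0.00000 - 0.00000j   from Y*(Ω₁)=0.00000 + 0.00000j, Y(Ω₂)=0.02487 - 0.00393j
Accumulated sum 0.16111 - 0.00000j; after 4π/(2l+1) scaling, 0.13497 - 0.00000j ⇒ P_7 = 0.134968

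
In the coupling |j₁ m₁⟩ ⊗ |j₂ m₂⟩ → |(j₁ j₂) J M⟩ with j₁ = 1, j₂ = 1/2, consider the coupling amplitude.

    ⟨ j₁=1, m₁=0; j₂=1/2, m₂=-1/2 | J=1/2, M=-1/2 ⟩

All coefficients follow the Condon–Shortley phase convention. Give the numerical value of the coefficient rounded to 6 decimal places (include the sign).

triangle: 1!·1!·0!/3! = 1/6
(j±m)!: 1!·1!·0!·1!·0!·1! = 1
prefactor² = (2J+1)·Δ·N² = 1/3
  k=0: +1/(0!·1!·1!·0!·0!·0!) = 1
Σ = 1  ⇒  CG² = 1/3·1² = 1/3
CG = +√(1/3) = +0.577350

+√(1/3) ≈ +0.577350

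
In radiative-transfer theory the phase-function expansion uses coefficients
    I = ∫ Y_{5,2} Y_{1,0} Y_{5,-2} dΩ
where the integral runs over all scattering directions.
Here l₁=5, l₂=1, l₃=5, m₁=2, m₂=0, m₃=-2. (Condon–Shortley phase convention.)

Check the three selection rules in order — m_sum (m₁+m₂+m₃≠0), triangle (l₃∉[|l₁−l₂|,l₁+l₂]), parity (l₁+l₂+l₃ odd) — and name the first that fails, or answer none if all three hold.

parity

azimuthal sum: 2 + 0 − 2 = 0  ✓
4 ≤ 5 ≤ 6 (triangle on l)  ✓
L = 5 + 1 + 5 = 11 (odd)  ✗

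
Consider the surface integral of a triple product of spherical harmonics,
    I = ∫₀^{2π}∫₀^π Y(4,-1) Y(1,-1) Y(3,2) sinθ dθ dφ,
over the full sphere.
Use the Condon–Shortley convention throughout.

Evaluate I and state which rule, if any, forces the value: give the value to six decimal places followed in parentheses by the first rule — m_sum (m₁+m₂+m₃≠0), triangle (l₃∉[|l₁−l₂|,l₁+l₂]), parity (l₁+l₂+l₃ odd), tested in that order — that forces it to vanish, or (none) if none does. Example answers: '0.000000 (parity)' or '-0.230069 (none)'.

m-sum 0 ✓  L=8 even ✓  3≤3≤5 ✓
Π(2lᵢ+1) = 9×3×7 = 189
triangle coeff Δ(4,1,3) = 1/252
Σ_t [1,1]: t=1:−1/36 = -1/36
(3j)²=4/63 [(4 1 3; 0 0 0)], sign=+1
Σ_t [0,0]: t=0:+1/240 = 1/240
(3j)²=1/84 [(4 1 3; -1 -1 2)], sign=-1
⇒ 4πI² = 1/7
I = (-1)√(1/7/(4π)) = -0.10662181
No selection rule forces the value: the integral is nonzero (none).

-0.106622 (none)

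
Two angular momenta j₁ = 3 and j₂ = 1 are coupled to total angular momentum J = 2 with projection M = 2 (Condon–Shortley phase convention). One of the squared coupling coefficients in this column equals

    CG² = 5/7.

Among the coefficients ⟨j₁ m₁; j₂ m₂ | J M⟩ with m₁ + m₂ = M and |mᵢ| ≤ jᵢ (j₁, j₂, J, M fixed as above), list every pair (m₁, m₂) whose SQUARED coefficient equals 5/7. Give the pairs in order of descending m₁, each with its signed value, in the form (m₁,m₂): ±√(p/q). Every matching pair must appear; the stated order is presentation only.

Admissible pairs with m₁+m₂ = M = 2: (1,1), (2,0), (3,-1)
  (m₁,m₂)=(3,-1): CG² = 5/7, CG = +√(5/7)   ← matches the target
  (m₁,m₂)=(2,0): CG² = 5/21, CG = −√(5/21)
  (m₁,m₂)=(1,1): CG² = 1/21, CG = +√(1/21)
Pairs with CG² = 5/7: (3,-1): +√(5/7)

(3,-1): +√(5/7)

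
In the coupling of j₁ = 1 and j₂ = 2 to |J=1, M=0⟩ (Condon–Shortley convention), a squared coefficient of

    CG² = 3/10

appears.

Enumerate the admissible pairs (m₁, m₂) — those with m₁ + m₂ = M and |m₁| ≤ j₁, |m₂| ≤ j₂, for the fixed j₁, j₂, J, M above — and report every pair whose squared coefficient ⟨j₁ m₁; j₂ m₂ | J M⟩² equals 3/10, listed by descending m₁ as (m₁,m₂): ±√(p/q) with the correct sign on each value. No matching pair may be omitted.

(1,-1): +√(3/10); (-1,1): +√(3/10)

Admissible pairs with m₁+m₂ = M = 0: (-1,1), (0,0), (1,-1)
  (m₁,m₂)=(1,-1): CG² = 3/10, CG = +√(3/10)   ← matches the target
  (m₁,m₂)=(0,0): CG² = 2/5, CG = −√(2/5)
  (m₁,m₂)=(-1,1): CG² = 3/10, CG = +√(3/10)   ← matches the target
Pairs with CG² = 3/10: (1,-1): +√(3/10); (-1,1): +√(3/10)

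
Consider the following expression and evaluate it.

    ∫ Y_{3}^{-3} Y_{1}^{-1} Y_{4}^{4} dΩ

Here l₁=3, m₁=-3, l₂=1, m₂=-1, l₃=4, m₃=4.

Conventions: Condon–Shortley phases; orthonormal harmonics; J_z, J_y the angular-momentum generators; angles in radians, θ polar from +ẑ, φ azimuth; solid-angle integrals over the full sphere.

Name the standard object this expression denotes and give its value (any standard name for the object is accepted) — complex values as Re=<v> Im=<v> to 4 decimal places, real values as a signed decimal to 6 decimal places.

Gaunt coefficient, +0.325735

This is a Gaunt coefficient — the integral of a triple product of spherical harmonics over the sphere.
m-sum 0 ✓  L=8 even ✓  2≤4≤4 ✓
Π(2lᵢ+1) = 7×3×9 = 189
triangle coeff Δ(3,1,4) = 1/252
Σ_t [0,0]: t=0:+1/36 = 1/36
(3j)²=4/63 [(3 1 4; 0 0 0)], sign=+1
Σ_t [0,0]: t=0:+1/1440 = 1/1440
(3j)²=1/9 [(3 1 4; -3 -1 4)], sign=+1
⇒ 4πI² = 4/3
I = (+1)√(4/3/(4π)) = 0.32573501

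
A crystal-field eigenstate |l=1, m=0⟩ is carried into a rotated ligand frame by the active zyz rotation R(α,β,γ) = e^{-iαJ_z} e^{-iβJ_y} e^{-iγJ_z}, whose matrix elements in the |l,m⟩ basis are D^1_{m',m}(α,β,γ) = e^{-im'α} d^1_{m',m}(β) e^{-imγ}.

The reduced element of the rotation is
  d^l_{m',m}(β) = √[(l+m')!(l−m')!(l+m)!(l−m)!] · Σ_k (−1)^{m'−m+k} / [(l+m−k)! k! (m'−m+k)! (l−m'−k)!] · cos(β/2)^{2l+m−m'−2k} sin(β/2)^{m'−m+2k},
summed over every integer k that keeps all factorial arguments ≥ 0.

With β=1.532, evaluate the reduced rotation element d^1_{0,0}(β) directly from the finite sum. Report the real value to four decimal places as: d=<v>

d^1_{0,0}(β=1.5320) via the finite sum:
c=cos(1.532000/2)=0.720689, s=sin(1.532000/2)=0.693258; N=√[1·1·1·1]=1.000000
Admissible k: 0..1 (factorial args all ≥0)
  k=0: (−1)^0·1.0000/(1)·0.7207^2·0.6933^0 = +0.519393
  k=1: (−1)^1·1.0000/(1)·0.7207^0·0.6933^2 = -0.480607
d^1_{0,0}(1.5320) = +0.519393 -0.480607 = +0.038787

d=0.0388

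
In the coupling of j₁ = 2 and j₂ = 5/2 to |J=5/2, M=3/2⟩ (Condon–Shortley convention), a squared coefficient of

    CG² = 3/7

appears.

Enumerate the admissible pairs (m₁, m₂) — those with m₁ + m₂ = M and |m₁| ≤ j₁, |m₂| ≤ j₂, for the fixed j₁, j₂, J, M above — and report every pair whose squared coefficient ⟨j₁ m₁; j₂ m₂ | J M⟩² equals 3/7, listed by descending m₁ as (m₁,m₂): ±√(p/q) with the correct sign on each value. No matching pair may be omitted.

Admissible pairs with m₁+m₂ = M = 3/2: (-1,5/2), (0,3/2), (1,1/2), (2,-1/2)
  (m₁,m₂)=(2,-1/2): CG² = 27/70, CG = +√(27/70)
  (m₁,m₂)=(1,1/2): CG² = 6/35, CG = −√(6/35)
  (m₁,m₂)=(0,3/2): CG² = 1/70, CG = −√(1/70)
  (m₁,m₂)=(-1,5/2): CG² = 3/7, CG = +√(3/7)   ← matches the target
Pairs with CG² = 3/7: (-1,5/2): +√(3/7)

(-1,5/2): +√(3/7)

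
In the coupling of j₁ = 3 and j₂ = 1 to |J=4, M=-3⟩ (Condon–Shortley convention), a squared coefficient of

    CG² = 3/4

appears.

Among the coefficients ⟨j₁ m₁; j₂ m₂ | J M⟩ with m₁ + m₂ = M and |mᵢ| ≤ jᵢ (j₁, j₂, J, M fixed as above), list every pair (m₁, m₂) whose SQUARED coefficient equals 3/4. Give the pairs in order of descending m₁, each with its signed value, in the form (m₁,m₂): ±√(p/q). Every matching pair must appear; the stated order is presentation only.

(-2,-1): +√(3/4)

Admissible pairs with m₁+m₂ = M = -3: (-3,0), (-2,-1)
  (m₁,m₂)=(-2,-1): CG² = 3/4, CG = +√(3/4)   ← matches the target
  (m₁,m₂)=(-3,0): CG² = 1/4, CG = +√(1/4)
Pairs with CG² = 3/4: (-2,-1): +√(3/4)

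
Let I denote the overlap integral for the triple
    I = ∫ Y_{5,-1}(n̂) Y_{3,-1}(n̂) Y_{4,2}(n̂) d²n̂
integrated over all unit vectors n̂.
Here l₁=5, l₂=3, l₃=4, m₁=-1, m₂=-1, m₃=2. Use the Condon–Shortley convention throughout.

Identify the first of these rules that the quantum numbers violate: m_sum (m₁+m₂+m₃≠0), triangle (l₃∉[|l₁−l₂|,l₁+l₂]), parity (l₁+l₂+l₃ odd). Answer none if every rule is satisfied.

none

azimuthal sum: -1 − 1 + 2 = 0  ✓
2 ≤ 4 ≤ 8 (triangle on l)  ✓
L = 5 + 3 + 4 = 12 (even)  ✓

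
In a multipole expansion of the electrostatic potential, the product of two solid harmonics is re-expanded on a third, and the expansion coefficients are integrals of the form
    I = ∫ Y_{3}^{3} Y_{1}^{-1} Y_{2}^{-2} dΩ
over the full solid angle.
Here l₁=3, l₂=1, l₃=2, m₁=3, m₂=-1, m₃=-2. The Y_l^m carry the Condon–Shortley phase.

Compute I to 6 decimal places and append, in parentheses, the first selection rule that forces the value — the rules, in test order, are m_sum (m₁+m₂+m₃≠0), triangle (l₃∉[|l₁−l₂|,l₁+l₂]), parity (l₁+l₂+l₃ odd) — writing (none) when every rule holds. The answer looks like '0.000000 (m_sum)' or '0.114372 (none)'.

m-sum 0 ✓  L=6 even ✓  2≤2≤4 ✓
Π(2lᵢ+1) = 7×3×5 = 105
triangle coeff Δ(3,1,2) = 1/105
Σ_t [1,1]: t=1:−1/4 = -1/4
(3j)²=3/35 [(3 1 2; 0 0 0)], sign=-1
Σ_t [0,0]: t=0:+1/48 = 1/48
(3j)²=1/7 [(3 1 2; 3 -1 -2)], sign=+1
⇒ 4πI² = 9/7
I = (-1)√(9/7/(4π)) = -0.31986543
No selection rule forces the value: the integral is nonzero (none).

-0.319865 (none)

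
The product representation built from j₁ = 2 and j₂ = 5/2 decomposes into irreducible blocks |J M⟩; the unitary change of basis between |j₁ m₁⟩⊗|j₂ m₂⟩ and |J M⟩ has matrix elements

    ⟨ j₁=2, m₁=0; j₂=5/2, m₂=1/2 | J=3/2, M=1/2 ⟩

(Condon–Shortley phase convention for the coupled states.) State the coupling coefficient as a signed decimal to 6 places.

+√(2/35) ≈ +0.239046

triangle: 3!·1!·2!/7! = 12/5040
(j±m)!: 2!·2!·3!·2!·2!·1! = 96
prefactor² = (2J+1)·Δ·N² = 32/35
  k=1: −1/(1!·2!·1!·2!·0!·0!) = -1/4
  k=2: +1/(2!·1!·0!·1!·1!·1!) = 1/2
Σ = 1/4  ⇒  CG² = 32/35·(1/4)² = 2/35
CG = +√(2/35) = +0.239046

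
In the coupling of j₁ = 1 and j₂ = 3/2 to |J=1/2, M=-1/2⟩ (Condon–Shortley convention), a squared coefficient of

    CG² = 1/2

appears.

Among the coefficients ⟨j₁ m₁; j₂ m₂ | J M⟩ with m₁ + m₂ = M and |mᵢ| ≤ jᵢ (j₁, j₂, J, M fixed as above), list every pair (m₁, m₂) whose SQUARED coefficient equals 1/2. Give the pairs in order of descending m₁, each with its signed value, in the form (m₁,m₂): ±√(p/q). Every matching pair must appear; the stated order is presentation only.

Admissible pairs with m₁+m₂ = M = -1/2: (-1,1/2), (0,-1/2), (1,-3/2)
  (m₁,m₂)=(1,-3/2): CG² = 1/2, CG = +√(1/2)   ← matches the target
  (m₁,m₂)=(0,-1/2): CG² = 1/3, CG = −√(1/3)
  (m₁,m₂)=(-1,1/2): CG² = 1/6, CG = +√(1/6)
Pairs with CG² = 1/2: (1,-3/2): +√(1/2)

(1,-3/2): +√(1/2)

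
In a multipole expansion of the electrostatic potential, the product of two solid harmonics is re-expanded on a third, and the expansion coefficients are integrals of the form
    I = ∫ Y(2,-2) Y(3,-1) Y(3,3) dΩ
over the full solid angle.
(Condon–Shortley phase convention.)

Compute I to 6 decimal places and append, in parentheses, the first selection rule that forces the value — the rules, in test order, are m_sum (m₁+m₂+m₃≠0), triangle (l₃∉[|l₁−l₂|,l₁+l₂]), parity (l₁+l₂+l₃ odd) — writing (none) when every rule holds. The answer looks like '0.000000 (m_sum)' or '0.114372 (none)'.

0.132981 (none)

Rules hold: Σm=0, L=8 even, 1≤3≤5.
N = 5·7·7 = 245
Δ = 2!·2!·4!/9! = 1/3780
Racah Σ t=0..2: t=0:+1/24 t=1:−1/4 t=2:+1/24 = -1/6
⇒ 3j(2 3 3; 0 0 0)² = 4/105, sgn +1
Racah Σ t=2..2: t=2:+1/96 = 1/96
⇒ 3j(2 3 3; -2 -1 3)² = 1/42, sgn +1
4πI² = N·(3j₀)²·(3jₘ)² = 2/9
I = +1·√(0.222222/4π) = 0.13298076
No selection rule forces the value: the integral is nonzero (none).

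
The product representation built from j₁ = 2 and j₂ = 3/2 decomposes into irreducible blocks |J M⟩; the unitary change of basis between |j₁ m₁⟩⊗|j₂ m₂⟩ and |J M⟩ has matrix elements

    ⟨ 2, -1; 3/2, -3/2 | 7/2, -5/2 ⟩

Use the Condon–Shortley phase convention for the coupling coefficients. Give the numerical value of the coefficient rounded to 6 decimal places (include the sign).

+0.755929  (= +√(4/7))

√[8·0!4!3!/8! · 1!3!0!3!1!6!] = √(5184/7)
  +(−1)^0/∏(0,0,3,0,1,3)! = 1/36  (running 1/36)
⟨..|..⟩ = √(5184/7)·(1/36) = +0.755929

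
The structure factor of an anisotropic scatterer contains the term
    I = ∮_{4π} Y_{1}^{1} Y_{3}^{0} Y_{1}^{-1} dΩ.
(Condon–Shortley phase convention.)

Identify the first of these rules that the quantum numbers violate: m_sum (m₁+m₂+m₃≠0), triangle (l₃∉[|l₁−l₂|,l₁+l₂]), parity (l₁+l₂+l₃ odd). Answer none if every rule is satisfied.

Σmᵢ = 0  ✓
l₃∈[|l₁−l₂|,l₁+l₂]=[2,4] required, l₃=1 fails  ✗
Σlᵢ = 5 ⇒ odd

triangle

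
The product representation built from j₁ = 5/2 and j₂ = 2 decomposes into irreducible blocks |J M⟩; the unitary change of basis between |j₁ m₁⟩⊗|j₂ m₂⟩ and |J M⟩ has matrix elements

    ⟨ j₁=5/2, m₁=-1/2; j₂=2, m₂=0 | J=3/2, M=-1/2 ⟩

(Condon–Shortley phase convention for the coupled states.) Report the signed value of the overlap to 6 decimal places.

j₁+j₂−J=3  J+j₁−j₂=2  J−j₁+j₂=1  j₁+j₂+J+1=7
(j₁±m₁, j₂±m₂, J±M) = (2,3,2,2,1,2)
P² = 32/35
sum k=1..2:
  [1] −1/4 = -1/4
  [2] +1/2 = 1/2
S = 1/4
C² = P²·S² = 2/35 ; C = +0.239046

+0.239046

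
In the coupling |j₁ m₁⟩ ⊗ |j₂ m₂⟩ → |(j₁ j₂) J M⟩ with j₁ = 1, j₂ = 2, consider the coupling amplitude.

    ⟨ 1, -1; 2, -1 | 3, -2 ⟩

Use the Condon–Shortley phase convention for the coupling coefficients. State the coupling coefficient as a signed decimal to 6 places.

j₁+j₂−J=0  J+j₁−j₂=2  J−j₁+j₂=4  j₁+j₂+J+1=7
(j₁±m₁, j₂±m₂, J±M) = (0,2,1,3,1,5)
P² = 96
sum k=0..0:
  [0] +1/12 = 1/12
S = 1/12
C² = P²·S² = 2/3 ; C = +0.816497

+0.816497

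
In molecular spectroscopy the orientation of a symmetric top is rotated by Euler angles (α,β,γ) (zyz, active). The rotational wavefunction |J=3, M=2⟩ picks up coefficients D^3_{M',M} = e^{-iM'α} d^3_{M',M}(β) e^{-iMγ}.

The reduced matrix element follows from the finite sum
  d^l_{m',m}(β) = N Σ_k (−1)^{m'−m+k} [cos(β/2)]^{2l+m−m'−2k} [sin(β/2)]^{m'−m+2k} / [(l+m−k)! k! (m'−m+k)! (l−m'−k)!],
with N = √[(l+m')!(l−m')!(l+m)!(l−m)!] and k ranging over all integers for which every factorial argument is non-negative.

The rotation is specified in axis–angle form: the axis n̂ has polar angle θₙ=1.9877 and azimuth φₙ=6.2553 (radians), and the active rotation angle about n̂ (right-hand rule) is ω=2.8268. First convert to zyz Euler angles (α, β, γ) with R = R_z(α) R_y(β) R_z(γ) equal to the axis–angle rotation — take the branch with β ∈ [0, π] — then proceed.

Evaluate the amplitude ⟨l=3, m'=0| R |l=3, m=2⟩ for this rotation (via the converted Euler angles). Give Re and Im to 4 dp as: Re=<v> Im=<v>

Axis–angle → zyz. n̂ = (sinθₙcosφₙ, sinθₙsinφₙ, cosθₙ) = (+0.913992, -0.025494, -0.404931), ω = 2.8268.
R = I cosω + sinω [n̂]ₓ + (1−cosω) n̂n̂ᵀ gives
  R = [+0.678851, +0.079918, -0.729914; -0.170831, -0.949593, -0.262850; -0.714128, +0.303128, -0.630979]
β = atan2(√(R₁₃²+R₂₃²), R₃₃) = 2.253611; α = atan2(R₂₃, R₁₃) mod 2π = 3.487247; γ = atan2(R₃₂, −R₃₁) mod 2π = 0.401425
D^3_{0,2}(3.4872,2.2536,0.4014) = e^{-i·0·3.4872}·d^3_{0,2}(2.2536)·e^{-i·2·0.4014}. Compute d first:
With c≡cos(β/2)=0.429547 and s≡sin(β/2)=0.903045, N=[6·6·120·1]^{1/2}=65.726707
k∈{2,3} keeps every argument non-negative
  k=2: (−1)^0·65.7267/(12)·0.4295^4·0.9030^2 = +0.152062
  k=3: (−1)^1·65.7267/(12)·0.4295^2·0.9030^4 = -0.672076
d^3_{0,2}(2.2536) = +0.152062 -0.672076 = -0.520014
D = (+1.000000+0.000000i)·(-0.520014)·(+0.694660-0.719339i) = -0.361233+0.374066i

Re=-0.3612 Im=0.3741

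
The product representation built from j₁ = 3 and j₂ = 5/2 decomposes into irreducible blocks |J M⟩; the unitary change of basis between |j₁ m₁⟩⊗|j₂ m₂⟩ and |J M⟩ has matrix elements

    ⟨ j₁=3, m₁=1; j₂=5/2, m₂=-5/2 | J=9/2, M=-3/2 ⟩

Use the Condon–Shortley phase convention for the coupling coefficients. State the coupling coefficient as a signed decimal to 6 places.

√[10·1!5!4!/11! · 4!2!0!5!3!6!] = √(1382400/77)
  +(−1)^0/∏(0,1,2,0,3,4)! = 1/288  (running 1/288)
⟨..|..⟩ = √(1382400/77)·(1/288) = +0.465242

+√(50/231) ≈ +0.465242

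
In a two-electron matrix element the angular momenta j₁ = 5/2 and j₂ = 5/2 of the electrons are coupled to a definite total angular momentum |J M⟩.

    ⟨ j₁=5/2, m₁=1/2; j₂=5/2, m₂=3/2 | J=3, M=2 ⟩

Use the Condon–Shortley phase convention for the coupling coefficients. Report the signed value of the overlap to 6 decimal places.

√[7·2!3!3!/9! · 3!2!4!1!5!1!] = √(48)
  +(−1)^1/∏(1,1,1,3,2,0)! = -1/12  (running -1/12)
  +(−1)^2/∏(2,0,0,2,3,1)! = 1/24  (running -1/24)
⟨..|..⟩ = √(48)·(-1/24) = -0.288675

-0.288675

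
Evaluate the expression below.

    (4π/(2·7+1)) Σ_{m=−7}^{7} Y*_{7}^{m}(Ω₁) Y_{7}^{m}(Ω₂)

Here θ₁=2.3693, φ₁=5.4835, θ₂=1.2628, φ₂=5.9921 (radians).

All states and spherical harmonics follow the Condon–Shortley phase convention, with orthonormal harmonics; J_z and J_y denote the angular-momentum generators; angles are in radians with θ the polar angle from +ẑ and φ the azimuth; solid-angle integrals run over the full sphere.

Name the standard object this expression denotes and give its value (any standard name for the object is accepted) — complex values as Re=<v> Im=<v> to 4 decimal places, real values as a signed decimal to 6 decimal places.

This sum is the spherical-harmonic addition theorem: it equals the Legendre polynomial P_l(cos γ) of the angle γ between the two directions.
Term-by-term m-sum for l=7 (normalisation 4π/15 = 0.837758):
  m=-7: (0.03118 + 0.02549j) × (-0.16059 + 0.31866j) = -0.01313 + 0.00584j  (running Σ = -0.01313 + 0.00584j)
  m=-6: (-0.01324 - 0.15413j) × (-0.07425 + 0.41820j) = 0.06544 + 0.00591j  (running Σ = 0.05231 + 0.01175j)
  m=-5: (-0.22538 + 0.26012j) × (0.00646 + 0.05577j) = -0.01596 - 0.01089j  (running Σ = 0.03635 + 0.00086j)
  m=-4: (0.45665 - 0.02613j) × (-0.13094 - 0.30421j) = -0.06774 - 0.13550j  (running Σ = -0.03140 - 0.13464j)
  m=-3: (-0.18785 - 0.17240j) × (-0.11424 - 0.13631j) = -0.00204 + 0.04530j  (running Σ = -0.03343 - 0.08934j)
  m=-2: (-0.00591 - 0.20689j) × (0.21941 + 0.14443j) = 0.02858 - 0.04625j  (running Σ = -0.00485 - 0.13559j)
  m=-1: (-0.25160 + 0.25889j) × (0.20751 + 0.06217j) = -0.06830 + 0.03808j  (running Σ = -0.07315 - 0.09751j)
  m=0: (-0.10420 + 0.00000j) × (-0.23953 + 0.00000j) = 0.02496 + 0.00000j  (running Σ = -0.04819 - 0.09751j)
  m=1: (0.25160 + 0.25889j) × (-0.20751 + 0.06217j) = -0.06830 - 0.03808j  (running Σ = -0.11650 - 0.13559j)
  m=2: (-0.00591 + 0.20689j) × (0.21941 - 0.14443j) = 0.02858 + 0.04625j  (running Σ = -0.08791 - 0.08934j)
  m=3: (0.18785 - 0.17240j) × (0.11424 - 0.13631j) = -0.00204 - 0.04530j  (running Σ = -0.08995 - 0.13464j)
  m=4: (0.45665 + 0.02613j) × (-0.13094 + 0.30421j) = -0.06774 + 0.13550j  (running Σ = -0.15770 + 0.00086j)
  m=5: (0.22538 + 0.26012j) × (-0.00646 + 0.05577j) = -0.01596 + 0.01089j  (running Σ = -0.17366 + 0.01175j)
  m=6: (-0.01324 + 0.15413j) × (-0.07425 - 0.41820j) = 0.06544 - 0.00591j  (running Σ = -0.10822 + 0.00584j)
  m=7: (-0.03118 + 0.02549j) × (0.16059 + 0.31866j) = -0.01313 - 0.00584j  (running Σ = -0.12135 + 0.00000j)
Σ over m = -0.12135 + 0.00000j; ×(4π/15) → -0.10166 + 0.00000j. Real part: -0.101661

Legendre polynomial (addition theorem), -0.101661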